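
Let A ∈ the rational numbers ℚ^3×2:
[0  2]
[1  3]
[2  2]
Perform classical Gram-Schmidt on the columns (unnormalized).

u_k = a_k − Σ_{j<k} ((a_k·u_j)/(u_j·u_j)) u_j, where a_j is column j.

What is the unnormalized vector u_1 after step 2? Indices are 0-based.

u_1 = (2, 8/5, -4/5)

Step 1: u_0 = a_0 = (0, 1, 2).
Step 2: u_1 = a_1 − (7/5)·u_0 = (2, 8/5, -4/5).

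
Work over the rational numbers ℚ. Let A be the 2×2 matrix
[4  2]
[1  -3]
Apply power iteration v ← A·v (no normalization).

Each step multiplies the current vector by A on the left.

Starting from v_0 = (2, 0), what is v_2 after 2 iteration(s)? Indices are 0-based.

v_0 = (2, 0).
v_1 = A·v_0 = (8, 2).
v_2 = A·v_1 = (36, 2).

v_2 = (36, 2)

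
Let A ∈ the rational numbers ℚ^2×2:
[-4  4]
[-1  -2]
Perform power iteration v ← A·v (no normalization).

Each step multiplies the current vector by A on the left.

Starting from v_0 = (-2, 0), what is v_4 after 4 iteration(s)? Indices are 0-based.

v_4 = (0, -144)

v_0 = (-2, 0).
v_1 = A·v_0 = (8, 2).
v_2 = A·v_1 = (-24, -12).
v_3 = A·v_2 = (48, 48).
v_4 = A·v_3 = (0, -144).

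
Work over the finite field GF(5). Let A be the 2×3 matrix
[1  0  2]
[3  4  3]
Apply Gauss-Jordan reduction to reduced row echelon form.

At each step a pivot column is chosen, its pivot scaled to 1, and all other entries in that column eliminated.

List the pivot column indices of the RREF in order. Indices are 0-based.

pivot columns: 0, 1

[1] R0 /= 1  ⇒  (1, 0, 2)
     R1 -= 3·R0  ⇒  (0, 4, 2)
[2] R1 /= 4  ⇒  (0, 1, 3)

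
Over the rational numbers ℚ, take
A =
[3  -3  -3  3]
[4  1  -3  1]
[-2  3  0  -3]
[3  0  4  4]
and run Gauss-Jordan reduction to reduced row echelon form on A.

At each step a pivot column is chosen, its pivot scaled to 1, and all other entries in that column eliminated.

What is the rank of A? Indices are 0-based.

pivot(0,0)=3: scale R0 → (1, -1, -1, 1)
  clear (1,0): R1 −= (4)R0 → (0, 5, 1, -3)
  clear (2,0): R2 −= (-2)R0 → (0, 1, -2, -1)
  clear (3,0): R3 −= (3)R0 → (0, 3, 7, 1)
pivot(1,1)=5: scale R1 → (0, 1, 1/5, -3/5)
  clear (0,1): R0 −= (-1)R1 → (1, 0, -4/5, 2/5)
  clear (2,1): R2 −= (1)R1 → (0, 0, -11/5, -2/5)
  clear (3,1): R3 −= (3)R1 → (0, 0, 32/5, 14/5)
pivot(2,2)=-11/5: scale R2 → (0, 0, 1, 2/11)
  clear (0,2): R0 −= (-4/5)R2 → (1, 0, 0, 6/11)
  clear (1,2): R1 −= (1/5)R2 → (0, 1, 0, -7/11)
  clear (3,2): R3 −= (32/5)R2 → (0, 0, 0, 18/11)
pivot(3,3)=18/11: scale R3 → (0, 0, 0, 1)
  clear (0,3): R0 −= (6/11)R3 → (1, 0, 0, 0)
  clear (1,3): R1 −= (-7/11)R3 → (0, 1, 0, 0)
  clear (2,3): R2 −= (2/11)R3 → (0, 0, 1, 0)

rank = 4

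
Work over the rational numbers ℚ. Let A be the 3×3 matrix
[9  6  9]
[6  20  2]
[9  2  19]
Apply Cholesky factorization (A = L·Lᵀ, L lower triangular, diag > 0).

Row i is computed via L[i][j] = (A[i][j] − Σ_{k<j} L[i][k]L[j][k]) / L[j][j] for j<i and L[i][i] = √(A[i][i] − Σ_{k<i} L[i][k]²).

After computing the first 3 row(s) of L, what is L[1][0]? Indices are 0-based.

L[1][0] = 2

Step 1: L[0][0] = √(9) = 3.
  L[1][0] = (6) / L[0][0] = 2.
Step 2: L[1][1] = √(16) = 4.
  L[2][0] = (9) / L[0][0] = 3.
  L[2][1] = (-4) / L[1][1] = -1.
Step 3: L[2][2] = √(9) = 3.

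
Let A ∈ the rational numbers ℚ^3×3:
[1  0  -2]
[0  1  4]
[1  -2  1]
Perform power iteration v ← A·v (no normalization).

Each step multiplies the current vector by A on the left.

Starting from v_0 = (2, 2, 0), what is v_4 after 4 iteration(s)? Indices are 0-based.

v_4 = (-14, 34, 72)

v_0 = (2, 2, 0).
v_1 = A·v_0 = (2, 2, -2).
v_2 = A·v_1 = (6, -6, -4).
v_3 = A·v_2 = (14, -22, 14).
v_4 = A·v_3 = (-14, 34, 72).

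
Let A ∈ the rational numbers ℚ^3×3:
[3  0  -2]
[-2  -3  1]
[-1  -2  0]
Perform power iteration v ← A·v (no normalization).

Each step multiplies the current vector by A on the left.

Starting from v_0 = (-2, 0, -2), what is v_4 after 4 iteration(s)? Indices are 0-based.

v_4 = (-98, 8, -10)

v_0 = (-2, 0, -2).
v_1 = A·v_0 = (-2, 2, 2).
v_2 = A·v_1 = (-10, 0, -2).
v_3 = A·v_2 = (-26, 18, 10).
v_4 = A·v_3 = (-98, 8, -10).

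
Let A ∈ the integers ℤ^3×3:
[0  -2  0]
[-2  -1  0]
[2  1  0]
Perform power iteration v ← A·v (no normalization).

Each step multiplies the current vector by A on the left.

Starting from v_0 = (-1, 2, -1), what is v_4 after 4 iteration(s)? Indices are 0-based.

v_0 = (-1, 2, -1).
v_1 = A·v_0 = (-4, 0, 0).
v_2 = A·v_1 = (0, 8, -8).
v_3 = A·v_2 = (-16, -8, 8).
v_4 = A·v_3 = (16, 40, -40).

v_4 = (16, 40, -40)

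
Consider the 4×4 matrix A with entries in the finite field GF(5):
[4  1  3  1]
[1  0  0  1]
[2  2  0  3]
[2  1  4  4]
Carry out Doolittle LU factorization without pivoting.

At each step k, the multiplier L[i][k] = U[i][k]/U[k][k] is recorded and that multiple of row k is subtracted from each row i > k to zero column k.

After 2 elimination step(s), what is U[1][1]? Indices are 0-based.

k=0: U[0][0]=4
  eliminate (1,0): mult=4, new row 1: (0, 1, 3, 2); set L[1][0]=4
  eliminate (2,0): mult=3, new row 2: (0, 4, 1, 0); set L[2][0]=3
  eliminate (3,0): mult=3, new row 3: (0, 3, 0, 1); set L[3][0]=3
k=1: U[1][1]=1
  eliminate (2,1): mult=4, new row 2: (0, 0, 4, 2); set L[2][1]=4
  eliminate (3,1): mult=3, new row 3: (0, 0, 1, 0); set L[3][1]=3

U[1][1] = 1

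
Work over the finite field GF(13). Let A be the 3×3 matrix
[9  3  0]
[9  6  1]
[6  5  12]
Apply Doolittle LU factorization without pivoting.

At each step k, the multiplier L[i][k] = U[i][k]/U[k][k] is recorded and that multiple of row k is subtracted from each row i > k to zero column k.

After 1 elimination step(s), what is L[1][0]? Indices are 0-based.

Step 1: pivot at (0,0) is 9.
  row1 ← row1 − (1)·row0  ⇒  L[1][0]=1, U row1=(0, 3, 1)
  row2 ← row2 − (5)·row0  ⇒  L[2][0]=5, U row2=(0, 3, 12)

L[1][0] = 1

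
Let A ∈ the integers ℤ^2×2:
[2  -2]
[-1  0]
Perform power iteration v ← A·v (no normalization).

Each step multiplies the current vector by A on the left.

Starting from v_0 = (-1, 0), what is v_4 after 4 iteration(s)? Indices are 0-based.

v_0 = (-1, 0).
v_1 = A·v_0 = (-2, 1).
v_2 = A·v_1 = (-6, 2).
v_3 = A·v_2 = (-16, 6).
v_4 = A·v_3 = (-44, 16).

v_4 = (-44, 16)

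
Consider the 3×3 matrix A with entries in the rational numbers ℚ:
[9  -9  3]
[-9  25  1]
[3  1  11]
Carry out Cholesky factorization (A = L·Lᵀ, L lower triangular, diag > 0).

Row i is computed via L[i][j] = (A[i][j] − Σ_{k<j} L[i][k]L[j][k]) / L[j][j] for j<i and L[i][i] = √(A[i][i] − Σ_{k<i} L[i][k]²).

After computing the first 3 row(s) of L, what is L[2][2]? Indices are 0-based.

Step 1: L[0][0] = √(9) = 3.
  L[1][0] = (-9) / L[0][0] = -3.
Step 2: L[1][1] = √(16) = 4.
  L[2][0] = (3) / L[0][0] = 1.
  L[2][1] = (4) / L[1][1] = 1.
Step 3: L[2][2] = √(9) = 3.

L[2][2] = 3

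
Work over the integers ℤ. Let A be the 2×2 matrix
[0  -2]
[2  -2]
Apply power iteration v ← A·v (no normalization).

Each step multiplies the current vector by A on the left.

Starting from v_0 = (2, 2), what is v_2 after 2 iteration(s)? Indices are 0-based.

v_2 = (0, -8)

v_0 = (2, 2).
v_1 = A·v_0 = (-4, 0).
v_2 = A·v_1 = (0, -8).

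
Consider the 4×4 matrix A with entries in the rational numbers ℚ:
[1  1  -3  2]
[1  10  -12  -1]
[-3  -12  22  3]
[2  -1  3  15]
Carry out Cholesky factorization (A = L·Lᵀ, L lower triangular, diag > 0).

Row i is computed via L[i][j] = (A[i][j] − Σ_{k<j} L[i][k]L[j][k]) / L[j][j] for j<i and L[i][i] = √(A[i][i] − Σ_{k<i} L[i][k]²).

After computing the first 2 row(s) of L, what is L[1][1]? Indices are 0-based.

Step 1: L[0][0] = √(1) = 1.
  L[1][0] = (1) / L[0][0] = 1.
Step 2: L[1][1] = √(9) = 3.

L[1][1] = 3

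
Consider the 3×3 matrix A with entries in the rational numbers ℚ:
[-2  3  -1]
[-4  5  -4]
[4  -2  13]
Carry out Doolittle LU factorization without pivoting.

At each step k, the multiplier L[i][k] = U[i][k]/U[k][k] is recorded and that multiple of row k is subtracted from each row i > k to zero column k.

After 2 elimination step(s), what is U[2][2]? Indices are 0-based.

k=0: U[0][0]=-2
  eliminate (1,0): mult=2, new row 1: (0, -1, -2); set L[1][0]=2
  eliminate (2,0): mult=-2, new row 2: (0, 4, 11); set L[2][0]=-2
k=1: U[1][1]=-1
  eliminate (2,1): mult=-4, new row 2: (0, 0, 3); set L[2][1]=-4

U[2][2] = 3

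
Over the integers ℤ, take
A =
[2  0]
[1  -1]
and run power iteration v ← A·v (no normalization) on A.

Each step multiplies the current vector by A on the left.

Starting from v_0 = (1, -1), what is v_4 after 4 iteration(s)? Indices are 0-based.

v_4 = (16, 4)

v_0 = (1, -1).
v_1 = A·v_0 = (2, 2).
v_2 = A·v_1 = (4, 0).
v_3 = A·v_2 = (8, 4).
v_4 = A·v_3 = (16, 4).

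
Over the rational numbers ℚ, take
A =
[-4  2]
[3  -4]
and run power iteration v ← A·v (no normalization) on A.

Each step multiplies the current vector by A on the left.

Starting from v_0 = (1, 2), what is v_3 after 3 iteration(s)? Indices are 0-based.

v_3 = (80, -110)

v_0 = (1, 2).
v_1 = A·v_0 = (0, -5).
v_2 = A·v_1 = (-10, 20).
v_3 = A·v_2 = (80, -110).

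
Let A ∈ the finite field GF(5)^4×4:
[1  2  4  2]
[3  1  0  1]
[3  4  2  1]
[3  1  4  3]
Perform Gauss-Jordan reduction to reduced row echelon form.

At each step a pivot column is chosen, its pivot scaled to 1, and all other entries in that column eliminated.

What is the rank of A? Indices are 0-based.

rank = 4

[1] R0 /= 1  ⇒  (1, 2, 4, 2)
     R1 -= 3·R0  ⇒  (0, 0, 3, 0)
     R2 -= 3·R0  ⇒  (0, 3, 0, 0)
     R3 -= 3·R0  ⇒  (0, 0, 2, 2)
[2] R1 <-> R2
[2] R1 /= 3  ⇒  (0, 1, 0, 0)
     R0 -= 2·R1  ⇒  (1, 0, 4, 2)
[3] R2 /= 3  ⇒  (0, 0, 1, 0)
     R0 -= 4·R2  ⇒  (1, 0, 0, 2)
     R3 -= 2·R2  ⇒  (0, 0, 0, 2)
[4] R3 /= 2  ⇒  (0, 0, 0, 1)
     R0 -= 2·R3  ⇒  (1, 0, 0, 0)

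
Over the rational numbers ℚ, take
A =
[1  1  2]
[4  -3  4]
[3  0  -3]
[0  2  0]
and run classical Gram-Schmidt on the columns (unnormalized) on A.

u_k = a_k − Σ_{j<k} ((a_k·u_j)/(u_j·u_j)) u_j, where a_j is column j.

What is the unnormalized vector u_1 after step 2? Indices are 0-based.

u_1 = (37/26, -17/13, 33/26, 2)

Step 1: u_0 = a_0 = (1, 4, 3, 0).
Step 2: u_1 = a_1 − (-11/26)·u_0 = (37/26, -17/13, 33/26, 2).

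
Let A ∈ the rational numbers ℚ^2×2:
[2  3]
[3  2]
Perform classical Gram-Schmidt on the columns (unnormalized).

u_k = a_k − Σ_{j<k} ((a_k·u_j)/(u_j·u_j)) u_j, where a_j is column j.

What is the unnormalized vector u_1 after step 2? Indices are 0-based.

Step 1: u_0 = a_0 = (2, 3).
Step 2: u_1 = a_1 − (12/13)·u_0 = (15/13, -10/13).

u_1 = (15/13, -10/13)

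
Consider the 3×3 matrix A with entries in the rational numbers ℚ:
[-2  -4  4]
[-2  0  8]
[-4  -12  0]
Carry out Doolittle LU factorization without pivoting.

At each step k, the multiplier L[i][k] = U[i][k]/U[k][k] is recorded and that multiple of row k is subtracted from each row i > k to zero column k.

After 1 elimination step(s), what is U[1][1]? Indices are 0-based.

k=0: U[0][0]=-2
  eliminate (1,0): mult=1, new row 1: (0, 4, 4); set L[1][0]=1
  eliminate (2,0): mult=2, new row 2: (0, -4, -8); set L[2][0]=2

U[1][1] = 4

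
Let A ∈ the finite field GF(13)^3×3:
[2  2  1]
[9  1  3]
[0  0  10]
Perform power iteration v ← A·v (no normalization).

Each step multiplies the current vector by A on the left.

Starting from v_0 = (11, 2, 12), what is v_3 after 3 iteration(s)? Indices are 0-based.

v_0 = (11, 2, 12).
v_1 = A·v_0 = (12, 7, 3).
v_2 = A·v_1 = (2, 7, 4).
v_3 = A·v_2 = (9, 11, 1).

v_3 = (9, 11, 1)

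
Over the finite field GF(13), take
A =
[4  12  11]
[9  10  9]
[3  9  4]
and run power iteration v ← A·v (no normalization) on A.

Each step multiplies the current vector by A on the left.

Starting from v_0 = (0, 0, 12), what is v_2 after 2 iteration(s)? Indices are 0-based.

v_0 = (0, 0, 12).
v_1 = A·v_0 = (2, 4, 9).
v_2 = A·v_1 = (12, 9, 0).

v_2 = (12, 9, 0)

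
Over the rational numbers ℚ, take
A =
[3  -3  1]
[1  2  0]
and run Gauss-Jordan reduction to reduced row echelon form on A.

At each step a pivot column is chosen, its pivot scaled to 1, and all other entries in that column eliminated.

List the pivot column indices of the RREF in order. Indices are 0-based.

step 1: normalize row 0 (÷3) = (1, -1, 1/3)
  row 1: subtract 1×row0 = (0, 3, -1/3)
step 2: normalize row 1 (÷3) = (0, 1, -1/9)
  row 0: subtract -1×row1 = (1, 0, 2/9)

pivot columns: 0, 1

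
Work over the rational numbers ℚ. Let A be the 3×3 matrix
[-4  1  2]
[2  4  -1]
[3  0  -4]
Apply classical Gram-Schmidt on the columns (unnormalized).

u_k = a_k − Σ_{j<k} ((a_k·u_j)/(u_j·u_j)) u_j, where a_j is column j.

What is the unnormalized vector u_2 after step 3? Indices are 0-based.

Step 1: u_0 = a_0 = (-4, 2, 3).
Step 2: u_1 = a_1 − (4/29)·u_0 = (45/29, 108/29, -12/29).
Step 3: u_2 = a_2 − (-22/29)·u_0 − (10/159)·u_1 = (-60/53, 15/53, -90/53).

u_2 = (-60/53, 15/53, -90/53)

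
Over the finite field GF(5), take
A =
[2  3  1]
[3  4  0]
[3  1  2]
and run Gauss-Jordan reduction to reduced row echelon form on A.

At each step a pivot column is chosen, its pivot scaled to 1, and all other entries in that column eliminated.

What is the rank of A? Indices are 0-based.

rank = 3

step 1: normalize row 0 (÷2) = (1, 4, 3)
  row 1: subtract 3×row0 = (0, 2, 1)
  row 2: subtract 3×row0 = (0, 4, 3)
step 2: normalize row 1 (÷2) = (0, 1, 3)
  row 0: subtract 4×row1 = (1, 0, 1)
  row 2: subtract 4×row1 = (0, 0, 1)
step 3: normalize row 2 (÷1) = (0, 0, 1)
  row 0: subtract 1×row2 = (1, 0, 0)
  row 1: subtract 3×row2 = (0, 1, 0)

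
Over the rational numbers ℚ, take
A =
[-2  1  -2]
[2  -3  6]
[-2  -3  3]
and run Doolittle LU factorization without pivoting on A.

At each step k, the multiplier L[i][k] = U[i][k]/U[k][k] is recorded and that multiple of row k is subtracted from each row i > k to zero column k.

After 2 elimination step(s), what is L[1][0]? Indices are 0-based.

L[1][0] = -1

[col 0] pivot -2
  R1 -= -1*R0 → (0, -2, 4)  (L[1][0] := -1)
  R2 -= 1*R0 → (0, -4, 5)  (L[2][0] := 1)
[col 1] pivot -2
  R2 -= 2*R1 → (0, 0, -3)  (L[2][1] := 2)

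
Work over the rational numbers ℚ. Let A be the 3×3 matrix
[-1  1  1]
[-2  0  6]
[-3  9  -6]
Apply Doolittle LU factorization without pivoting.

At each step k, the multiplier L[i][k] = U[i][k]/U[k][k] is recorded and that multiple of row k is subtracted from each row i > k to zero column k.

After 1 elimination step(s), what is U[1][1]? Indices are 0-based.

[col 0] pivot -1
  R1 -= 2*R0 → (0, -2, 4)  (L[1][0] := 2)
  R2 -= 3*R0 → (0, 6, -9)  (L[2][0] := 3)

U[1][1] = -2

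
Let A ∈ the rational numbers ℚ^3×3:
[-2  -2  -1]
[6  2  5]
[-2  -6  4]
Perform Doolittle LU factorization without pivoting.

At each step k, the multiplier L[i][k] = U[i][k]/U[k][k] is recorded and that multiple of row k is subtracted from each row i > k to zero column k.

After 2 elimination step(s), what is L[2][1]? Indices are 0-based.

k=0: U[0][0]=-2
  eliminate (1,0): mult=-3, new row 1: (0, -4, 2); set L[1][0]=-3
  eliminate (2,0): mult=1, new row 2: (0, -4, 5); set L[2][0]=1
k=1: U[1][1]=-4
  eliminate (2,1): mult=1, new row 2: (0, 0, 3); set L[2][1]=1

L[2][1] = 1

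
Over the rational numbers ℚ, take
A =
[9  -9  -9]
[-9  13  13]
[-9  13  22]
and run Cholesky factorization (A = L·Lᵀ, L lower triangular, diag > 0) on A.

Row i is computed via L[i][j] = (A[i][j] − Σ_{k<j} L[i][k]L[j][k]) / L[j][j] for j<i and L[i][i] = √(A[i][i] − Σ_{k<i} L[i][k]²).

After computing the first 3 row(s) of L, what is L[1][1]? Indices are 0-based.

L[1][1] = 2

Step 1: L[0][0] = √(9) = 3.
  L[1][0] = (-9) / L[0][0] = -3.
Step 2: L[1][1] = √(4) = 2.
  L[2][0] = (-9) / L[0][0] = -3.
  L[2][1] = (4) / L[1][1] = 2.
Step 3: L[2][2] = √(9) = 3.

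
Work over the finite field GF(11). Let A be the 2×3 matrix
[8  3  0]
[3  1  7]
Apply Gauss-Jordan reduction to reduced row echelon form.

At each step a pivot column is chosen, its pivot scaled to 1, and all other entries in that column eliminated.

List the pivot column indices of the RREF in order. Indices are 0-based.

pivot columns: 0, 1

pivot(0,0)=8: scale R0 → (1, 10, 0)
  clear (1,0): R1 −= (3)R0 → (0, 4, 7)
pivot(1,1)=4: scale R1 → (0, 1, 10)
  clear (0,1): R0 −= (10)R1 → (1, 0, 10)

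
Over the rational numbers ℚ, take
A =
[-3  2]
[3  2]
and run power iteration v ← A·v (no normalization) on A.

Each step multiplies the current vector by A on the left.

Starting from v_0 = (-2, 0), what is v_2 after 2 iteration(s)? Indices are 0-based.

v_2 = (-30, 6)

v_0 = (-2, 0).
v_1 = A·v_0 = (6, -6).
v_2 = A·v_1 = (-30, 6).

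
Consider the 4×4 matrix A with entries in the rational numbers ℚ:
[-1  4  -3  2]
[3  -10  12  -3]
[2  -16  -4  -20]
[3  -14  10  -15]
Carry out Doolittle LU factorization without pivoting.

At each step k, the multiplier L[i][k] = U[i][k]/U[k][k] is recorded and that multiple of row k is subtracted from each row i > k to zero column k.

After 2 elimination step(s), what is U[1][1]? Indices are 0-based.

U[1][1] = 2

Step 1: pivot at (0,0) is -1.
  row1 ← row1 − (-3)·row0  ⇒  L[1][0]=-3, U row1=(0, 2, 3, 3)
  row2 ← row2 − (-2)·row0  ⇒  L[2][0]=-2, U row2=(0, -8, -10, -16)
  row3 ← row3 − (-3)·row0  ⇒  L[3][0]=-3, U row3=(0, -2, 1, -9)
Step 2: pivot at (1,1) is 2.
  row2 ← row2 − (-4)·row1  ⇒  L[2][1]=-4, U row2=(0, 0, 2, -4)
  row3 ← row3 − (-1)·row1  ⇒  L[3][1]=-1, U row3=(0, 0, 4, -6)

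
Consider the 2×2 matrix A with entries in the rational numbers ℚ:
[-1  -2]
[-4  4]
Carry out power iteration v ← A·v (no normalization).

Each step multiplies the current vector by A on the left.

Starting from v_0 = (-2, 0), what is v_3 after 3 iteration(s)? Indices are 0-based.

v_0 = (-2, 0).
v_1 = A·v_0 = (2, 8).
v_2 = A·v_1 = (-18, 24).
v_3 = A·v_2 = (-30, 168).

v_3 = (-30, 168)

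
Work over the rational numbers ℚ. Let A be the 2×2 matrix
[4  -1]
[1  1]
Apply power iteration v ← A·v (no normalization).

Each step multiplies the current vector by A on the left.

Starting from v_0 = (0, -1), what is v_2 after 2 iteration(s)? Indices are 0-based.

v_2 = (5, 0)

v_0 = (0, -1).
v_1 = A·v_0 = (1, -1).
v_2 = A·v_1 = (5, 0).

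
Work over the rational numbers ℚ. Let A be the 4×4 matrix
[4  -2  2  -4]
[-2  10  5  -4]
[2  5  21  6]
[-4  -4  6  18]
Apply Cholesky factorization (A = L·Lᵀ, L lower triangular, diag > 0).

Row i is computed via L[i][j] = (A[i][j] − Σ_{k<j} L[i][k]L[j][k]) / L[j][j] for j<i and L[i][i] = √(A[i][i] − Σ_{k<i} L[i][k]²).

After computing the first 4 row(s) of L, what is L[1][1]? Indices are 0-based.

Step 1: L[0][0] = √(4) = 2.
  L[1][0] = (-2) / L[0][0] = -1.
Step 2: L[1][1] = √(9) = 3.
  L[2][0] = (2) / L[0][0] = 1.
  L[2][1] = (6) / L[1][1] = 2.
Step 3: L[2][2] = √(16) = 4.
  L[3][0] = (-4) / L[0][0] = -2.
  L[3][1] = (-6) / L[1][1] = -2.
  L[3][2] = (12) / L[2][2] = 3.
Step 4: L[3][3] = √(1) = 1.

L[1][1] = 3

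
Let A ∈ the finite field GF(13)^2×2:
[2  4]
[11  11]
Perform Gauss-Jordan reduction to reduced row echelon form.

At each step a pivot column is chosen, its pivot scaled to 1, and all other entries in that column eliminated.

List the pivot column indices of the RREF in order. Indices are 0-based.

[1] R0 /= 2  ⇒  (1, 2)
     R1 -= 11·R0  ⇒  (0, 2)
[2] R1 /= 2  ⇒  (0, 1)
     R0 -= 2·R1  ⇒  (1, 0)

pivot columns: 0, 1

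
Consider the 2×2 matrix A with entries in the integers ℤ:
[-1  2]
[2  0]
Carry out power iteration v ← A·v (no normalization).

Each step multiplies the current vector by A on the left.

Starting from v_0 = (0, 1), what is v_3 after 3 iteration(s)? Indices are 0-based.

v_3 = (10, -4)

v_0 = (0, 1).
v_1 = A·v_0 = (2, 0).
v_2 = A·v_1 = (-2, 4).
v_3 = A·v_2 = (10, -4).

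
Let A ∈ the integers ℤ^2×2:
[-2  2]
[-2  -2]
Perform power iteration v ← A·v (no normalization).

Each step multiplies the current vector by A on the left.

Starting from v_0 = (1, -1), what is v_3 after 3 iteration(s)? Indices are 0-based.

v_3 = (0, -32)

v_0 = (1, -1).
v_1 = A·v_0 = (-4, 0).
v_2 = A·v_1 = (8, 8).
v_3 = A·v_2 = (0, -32).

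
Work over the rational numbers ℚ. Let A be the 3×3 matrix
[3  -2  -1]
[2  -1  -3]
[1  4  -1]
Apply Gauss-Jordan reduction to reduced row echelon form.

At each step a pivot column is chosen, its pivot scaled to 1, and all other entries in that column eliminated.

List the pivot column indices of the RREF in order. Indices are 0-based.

pivot columns: 0, 1, 2

step 1: normalize row 0 (÷3) = (1, -2/3, -1/3)
  row 1: subtract 2×row0 = (0, 1/3, -7/3)
  row 2: subtract 1×row0 = (0, 14/3, -2/3)
step 2: normalize row 1 (÷1/3) = (0, 1, -7)
  row 0: subtract -2/3×row1 = (1, 0, -5)
  row 2: subtract 14/3×row1 = (0, 0, 32)
step 3: normalize row 2 (÷32) = (0, 0, 1)
  row 0: subtract -5×row2 = (1, 0, 0)
  row 1: subtract -7×row2 = (0, 1, 0)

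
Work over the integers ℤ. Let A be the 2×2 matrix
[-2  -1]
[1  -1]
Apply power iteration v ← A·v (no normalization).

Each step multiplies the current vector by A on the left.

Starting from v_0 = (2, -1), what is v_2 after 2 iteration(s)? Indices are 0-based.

v_0 = (2, -1).
v_1 = A·v_0 = (-3, 3).
v_2 = A·v_1 = (3, -6).

v_2 = (3, -6)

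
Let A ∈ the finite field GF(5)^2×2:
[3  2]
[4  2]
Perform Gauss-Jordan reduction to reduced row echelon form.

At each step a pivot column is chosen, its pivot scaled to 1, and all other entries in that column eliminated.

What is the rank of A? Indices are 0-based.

pivot(0,0)=3: scale R0 → (1, 4)
  clear (1,0): R1 −= (4)R0 → (0, 1)
pivot(1,1)=1: scale R1 → (0, 1)
  clear (0,1): R0 −= (4)R1 → (1, 0)

rank = 2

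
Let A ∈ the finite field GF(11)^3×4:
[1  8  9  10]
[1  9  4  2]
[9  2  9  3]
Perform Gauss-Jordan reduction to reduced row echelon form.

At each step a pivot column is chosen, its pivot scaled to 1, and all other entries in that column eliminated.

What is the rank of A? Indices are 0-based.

[1] R0 /= 1  ⇒  (1, 8, 9, 10)
     R1 -= 1·R0  ⇒  (0, 1, 6, 3)
     R2 -= 9·R0  ⇒  (0, 7, 5, 1)
[2] R1 /= 1  ⇒  (0, 1, 6, 3)
     R0 -= 8·R1  ⇒  (1, 0, 5, 8)
     R2 -= 7·R1  ⇒  (0, 0, 7, 2)
[3] R2 /= 7  ⇒  (0, 0, 1, 5)
     R0 -= 5·R2  ⇒  (1, 0, 0, 5)
     R1 -= 6·R2  ⇒  (0, 1, 0, 6)

rank = 3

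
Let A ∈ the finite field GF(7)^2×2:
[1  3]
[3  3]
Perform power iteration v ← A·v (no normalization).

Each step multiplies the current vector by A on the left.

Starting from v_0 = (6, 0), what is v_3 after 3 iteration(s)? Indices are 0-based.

v_0 = (6, 0).
v_1 = A·v_0 = (6, 4).
v_2 = A·v_1 = (4, 2).
v_3 = A·v_2 = (3, 4).

v_3 = (3, 4)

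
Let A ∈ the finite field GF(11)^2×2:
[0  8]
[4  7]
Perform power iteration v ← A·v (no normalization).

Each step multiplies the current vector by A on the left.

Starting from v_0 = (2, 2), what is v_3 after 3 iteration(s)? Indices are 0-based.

v_3 = (6, 8)

v_0 = (2, 2).
v_1 = A·v_0 = (5, 0).
v_2 = A·v_1 = (0, 9).
v_3 = A·v_2 = (6, 8).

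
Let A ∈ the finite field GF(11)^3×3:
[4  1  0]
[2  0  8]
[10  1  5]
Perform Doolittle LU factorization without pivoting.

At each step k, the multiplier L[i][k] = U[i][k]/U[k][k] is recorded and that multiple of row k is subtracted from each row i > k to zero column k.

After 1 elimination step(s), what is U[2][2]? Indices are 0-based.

U[2][2] = 5

[col 0] pivot 4
  R1 -= 6*R0 → (0, 5, 8)  (L[1][0] := 6)
  R2 -= 8*R0 → (0, 4, 5)  (L[2][0] := 8)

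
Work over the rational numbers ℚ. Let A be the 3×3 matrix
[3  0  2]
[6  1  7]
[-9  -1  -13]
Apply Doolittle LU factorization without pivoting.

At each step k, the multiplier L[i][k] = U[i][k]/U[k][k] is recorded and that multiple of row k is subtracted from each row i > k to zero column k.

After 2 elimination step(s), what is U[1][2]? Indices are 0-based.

k=0: U[0][0]=3
  eliminate (1,0): mult=2, new row 1: (0, 1, 3); set L[1][0]=2
  eliminate (2,0): mult=-3, new row 2: (0, -1, -7); set L[2][0]=-3
k=1: U[1][1]=1
  eliminate (2,1): mult=-1, new row 2: (0, 0, -4); set L[2][1]=-1

U[1][2] = 3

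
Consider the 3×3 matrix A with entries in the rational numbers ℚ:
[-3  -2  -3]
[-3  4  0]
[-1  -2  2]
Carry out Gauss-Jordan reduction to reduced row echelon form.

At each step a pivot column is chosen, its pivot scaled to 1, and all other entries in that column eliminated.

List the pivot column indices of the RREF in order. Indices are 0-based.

pivot(0,0)=-3: scale R0 → (1, 2/3, 1)
  clear (1,0): R1 −= (-3)R0 → (0, 6, 3)
  clear (2,0): R2 −= (-1)R0 → (0, -4/3, 3)
pivot(1,1)=6: scale R1 → (0, 1, 1/2)
  clear (0,1): R0 −= (2/3)R1 → (1, 0, 2/3)
  clear (2,1): R2 −= (-4/3)R1 → (0, 0, 11/3)
pivot(2,2)=11/3: scale R2 → (0, 0, 1)
  clear (0,2): R0 −= (2/3)R2 → (1, 0, 0)
  clear (1,2): R1 −= (1/2)R2 → (0, 1, 0)

pivot columns: 0, 1, 2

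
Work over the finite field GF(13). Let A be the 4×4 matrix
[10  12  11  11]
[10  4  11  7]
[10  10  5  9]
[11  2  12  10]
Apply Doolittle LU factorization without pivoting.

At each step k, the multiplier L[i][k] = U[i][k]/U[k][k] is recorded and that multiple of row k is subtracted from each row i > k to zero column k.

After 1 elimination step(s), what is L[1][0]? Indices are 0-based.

Step 1: pivot at (0,0) is 10.
  row1 ← row1 − (1)·row0  ⇒  L[1][0]=1, U row1=(0, 5, 0, 9)
  row2 ← row2 − (1)·row0  ⇒  L[2][0]=1, U row2=(0, 11, 7, 11)
  row3 ← row3 − (5)·row0  ⇒  L[3][0]=5, U row3=(0, 7, 9, 7)

L[1][0] = 1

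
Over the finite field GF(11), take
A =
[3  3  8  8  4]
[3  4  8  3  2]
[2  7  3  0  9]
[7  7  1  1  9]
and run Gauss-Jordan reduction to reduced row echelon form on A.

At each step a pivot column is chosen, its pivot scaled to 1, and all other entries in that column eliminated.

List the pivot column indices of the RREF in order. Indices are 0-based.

pivot columns: 0, 1, 2, 4

[1] R0 /= 3  ⇒  (1, 1, 10, 10, 5)
     R1 -= 3·R0  ⇒  (0, 1, 0, 6, 9)
     R2 -= 2·R0  ⇒  (0, 5, 5, 2, 10)
     R3 -= 7·R0  ⇒  (0, 0, 8, 8, 7)
[2] R1 /= 1  ⇒  (0, 1, 0, 6, 9)
     R0 -= 1·R1  ⇒  (1, 0, 10, 4, 7)
     R2 -= 5·R1  ⇒  (0, 0, 5, 5, 9)
[3] R2 /= 5  ⇒  (0, 0, 1, 1, 4)
     R0 -= 10·R2  ⇒  (1, 0, 0, 5, 0)
     R3 -= 8·R2  ⇒  (0, 0, 0, 0, 8)
column 3 empty below row 3
[4] R3 /= 8  ⇒  (0, 0, 0, 0, 1)
     R1 -= 9·R3  ⇒  (0, 1, 0, 6, 0)
     R2 -= 4·R3  ⇒  (0, 0, 1, 1, 0)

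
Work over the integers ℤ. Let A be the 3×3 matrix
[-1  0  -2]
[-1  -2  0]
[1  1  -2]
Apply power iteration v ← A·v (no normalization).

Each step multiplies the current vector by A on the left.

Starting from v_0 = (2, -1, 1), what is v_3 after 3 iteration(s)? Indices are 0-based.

v_0 = (2, -1, 1).
v_1 = A·v_0 = (-4, 0, -1).
v_2 = A·v_1 = (6, 4, -2).
v_3 = A·v_2 = (-2, -14, 14).

v_3 = (-2, -14, 14)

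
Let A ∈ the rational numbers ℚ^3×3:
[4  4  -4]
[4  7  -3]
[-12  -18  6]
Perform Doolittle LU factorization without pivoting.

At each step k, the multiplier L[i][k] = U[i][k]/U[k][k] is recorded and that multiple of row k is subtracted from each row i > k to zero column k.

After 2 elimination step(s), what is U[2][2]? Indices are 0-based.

[col 0] pivot 4
  R1 -= 1*R0 → (0, 3, 1)  (L[1][0] := 1)
  R2 -= -3*R0 → (0, -6, -6)  (L[2][0] := -3)
[col 1] pivot 3
  R2 -= -2*R1 → (0, 0, -4)  (L[2][1] := -2)

U[2][2] = -4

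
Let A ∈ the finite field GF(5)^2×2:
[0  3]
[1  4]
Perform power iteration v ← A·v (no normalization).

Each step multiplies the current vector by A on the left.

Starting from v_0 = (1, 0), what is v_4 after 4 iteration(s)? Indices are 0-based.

v_4 = (2, 3)

v_0 = (1, 0).
v_1 = A·v_0 = (0, 1).
v_2 = A·v_1 = (3, 4).
v_3 = A·v_2 = (2, 4).
v_4 = A·v_3 = (2, 3).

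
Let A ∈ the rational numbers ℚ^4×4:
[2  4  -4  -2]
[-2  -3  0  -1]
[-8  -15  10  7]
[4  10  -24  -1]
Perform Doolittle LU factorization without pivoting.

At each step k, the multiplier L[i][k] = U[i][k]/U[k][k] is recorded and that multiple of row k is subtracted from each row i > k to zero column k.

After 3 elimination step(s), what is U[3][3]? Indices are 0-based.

U[3][3] = 1

k=0: U[0][0]=2
  eliminate (1,0): mult=-1, new row 1: (0, 1, -4, -3); set L[1][0]=-1
  eliminate (2,0): mult=-4, new row 2: (0, 1, -6, -1); set L[2][0]=-4
  eliminate (3,0): mult=2, new row 3: (0, 2, -16, 3); set L[3][0]=2
k=1: U[1][1]=1
  eliminate (2,1): mult=1, new row 2: (0, 0, -2, 2); set L[2][1]=1
  eliminate (3,1): mult=2, new row 3: (0, 0, -8, 9); set L[3][1]=2
k=2: U[2][2]=-2
  eliminate (3,2): mult=4, new row 3: (0, 0, 0, 1); set L[3][2]=4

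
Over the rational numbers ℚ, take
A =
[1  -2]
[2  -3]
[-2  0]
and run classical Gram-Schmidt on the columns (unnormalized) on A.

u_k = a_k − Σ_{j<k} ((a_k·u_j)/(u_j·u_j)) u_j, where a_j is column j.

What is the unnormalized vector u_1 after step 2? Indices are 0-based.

u_1 = (-10/9, -11/9, -16/9)

Step 1: u_0 = a_0 = (1, 2, -2).
Step 2: u_1 = a_1 − (-8/9)·u_0 = (-10/9, -11/9, -16/9).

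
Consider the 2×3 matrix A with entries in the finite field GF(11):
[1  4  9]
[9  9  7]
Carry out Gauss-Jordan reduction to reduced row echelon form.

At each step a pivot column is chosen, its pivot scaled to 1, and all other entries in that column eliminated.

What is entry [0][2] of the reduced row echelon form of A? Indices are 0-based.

step 1: normalize row 0 (÷1) = (1, 4, 9)
  row 1: subtract 9×row0 = (0, 6, 3)
step 2: normalize row 1 (÷6) = (0, 1, 6)
  row 0: subtract 4×row1 = (1, 0, 7)

M[0][2] = 7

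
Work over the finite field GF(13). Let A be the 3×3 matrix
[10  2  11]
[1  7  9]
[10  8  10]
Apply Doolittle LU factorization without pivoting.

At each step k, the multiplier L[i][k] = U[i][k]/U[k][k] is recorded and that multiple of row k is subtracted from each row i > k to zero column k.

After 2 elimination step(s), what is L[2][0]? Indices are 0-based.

L[2][0] = 1

k=0: U[0][0]=10
  eliminate (1,0): mult=4, new row 1: (0, 12, 4); set L[1][0]=4
  eliminate (2,0): mult=1, new row 2: (0, 6, 12); set L[2][0]=1
k=1: U[1][1]=12
  eliminate (2,1): mult=7, new row 2: (0, 0, 10); set L[2][1]=7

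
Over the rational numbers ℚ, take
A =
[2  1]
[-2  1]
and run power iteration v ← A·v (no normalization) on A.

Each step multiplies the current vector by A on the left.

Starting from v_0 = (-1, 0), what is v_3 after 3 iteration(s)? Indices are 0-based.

v_3 = (2, 10)

v_0 = (-1, 0).
v_1 = A·v_0 = (-2, 2).
v_2 = A·v_1 = (-2, 6).
v_3 = A·v_2 = (2, 10).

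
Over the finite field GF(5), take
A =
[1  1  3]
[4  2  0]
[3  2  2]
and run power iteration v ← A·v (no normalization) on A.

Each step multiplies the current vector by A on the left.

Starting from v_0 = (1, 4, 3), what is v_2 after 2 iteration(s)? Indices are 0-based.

v_2 = (2, 0, 0)

v_0 = (1, 4, 3).
v_1 = A·v_0 = (4, 2, 2).
v_2 = A·v_1 = (2, 0, 0).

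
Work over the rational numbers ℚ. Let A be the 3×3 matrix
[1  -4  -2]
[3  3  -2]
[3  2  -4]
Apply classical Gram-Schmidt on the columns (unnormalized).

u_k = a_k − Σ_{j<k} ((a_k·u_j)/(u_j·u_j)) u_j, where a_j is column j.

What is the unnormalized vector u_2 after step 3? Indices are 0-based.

Step 1: u_0 = a_0 = (1, 3, 3).
Step 2: u_1 = a_1 − (11/19)·u_0 = (-87/19, 24/19, 5/19).
Step 3: u_2 = a_2 − (-20/19)·u_0 − (53/215)·u_1 = (39/215, 182/215, -39/43).

u_2 = (39/215, 182/215, -39/43)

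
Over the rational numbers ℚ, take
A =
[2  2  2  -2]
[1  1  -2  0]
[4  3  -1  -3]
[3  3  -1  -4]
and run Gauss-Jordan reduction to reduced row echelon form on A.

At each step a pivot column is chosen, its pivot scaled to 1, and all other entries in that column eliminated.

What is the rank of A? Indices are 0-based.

rank = 4

pivot(0,0)=2: scale R0 → (1, 1, 1, -1)
  clear (1,0): R1 −= (1)R0 → (0, 0, -3, 1)
  clear (2,0): R2 −= (4)R0 → (0, -1, -5, 1)
  clear (3,0): R3 −= (3)R0 → (0, 0, -4, -1)
pivot(1,1): swap R1↔R2
pivot(1,1)=-1: scale R1 → (0, 1, 5, -1)
  clear (0,1): R0 −= (1)R1 → (1, 0, -4, 0)
pivot(2,2)=-3: scale R2 → (0, 0, 1, -1/3)
  clear (0,2): R0 −= (-4)R2 → (1, 0, 0, -4/3)
  clear (1,2): R1 −= (5)R2 → (0, 1, 0, 2/3)
  clear (3,2): R3 −= (-4)R2 → (0, 0, 0, -7/3)
pivot(3,3)=-7/3: scale R3 → (0, 0, 0, 1)
  clear (0,3): R0 −= (-4/3)R3 → (1, 0, 0, 0)
  clear (1,3): R1 −= (2/3)R3 → (0, 1, 0, 0)
  clear (2,3): R2 −= (-1/3)R3 → (0, 0, 1, 0)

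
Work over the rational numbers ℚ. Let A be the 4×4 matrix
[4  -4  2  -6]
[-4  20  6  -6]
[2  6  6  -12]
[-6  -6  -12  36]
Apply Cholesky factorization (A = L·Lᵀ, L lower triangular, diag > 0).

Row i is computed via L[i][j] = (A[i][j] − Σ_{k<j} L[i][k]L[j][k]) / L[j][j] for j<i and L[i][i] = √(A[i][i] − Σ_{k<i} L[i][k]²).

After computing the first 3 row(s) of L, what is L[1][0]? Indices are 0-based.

L[1][0] = -2

Step 1: L[0][0] = √(4) = 2.
  L[1][0] = (-4) / L[0][0] = -2.
Step 2: L[1][1] = √(16) = 4.
  L[2][0] = (2) / L[0][0] = 1.
  L[2][1] = (8) / L[1][1] = 2.
Step 3: L[2][2] = √(1) = 1.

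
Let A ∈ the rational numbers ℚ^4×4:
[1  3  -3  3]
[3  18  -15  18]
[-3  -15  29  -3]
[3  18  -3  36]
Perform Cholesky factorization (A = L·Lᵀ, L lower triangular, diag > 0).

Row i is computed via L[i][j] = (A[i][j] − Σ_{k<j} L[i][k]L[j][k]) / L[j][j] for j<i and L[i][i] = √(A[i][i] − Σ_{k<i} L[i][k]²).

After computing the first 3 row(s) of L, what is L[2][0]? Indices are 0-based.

L[2][0] = -3

Step 1: L[0][0] = √(1) = 1.
  L[1][0] = (3) / L[0][0] = 3.
Step 2: L[1][1] = √(9) = 3.
  L[2][0] = (-3) / L[0][0] = -3.
  L[2][1] = (-6) / L[1][1] = -2.
Step 3: L[2][2] = √(16) = 4.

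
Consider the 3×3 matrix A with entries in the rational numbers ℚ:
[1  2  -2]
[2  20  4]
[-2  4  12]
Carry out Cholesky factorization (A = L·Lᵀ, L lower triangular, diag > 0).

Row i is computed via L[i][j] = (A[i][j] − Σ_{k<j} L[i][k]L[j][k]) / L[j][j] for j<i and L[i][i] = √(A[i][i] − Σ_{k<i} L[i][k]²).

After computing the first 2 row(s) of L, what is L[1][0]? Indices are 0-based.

L[1][0] = 2

Step 1: L[0][0] = √(1) = 1.
  L[1][0] = (2) / L[0][0] = 2.
Step 2: L[1][1] = √(16) = 4.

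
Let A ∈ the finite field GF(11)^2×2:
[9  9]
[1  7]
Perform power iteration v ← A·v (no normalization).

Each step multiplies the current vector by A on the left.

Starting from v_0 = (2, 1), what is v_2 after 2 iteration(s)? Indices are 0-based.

v_2 = (5, 2)

v_0 = (2, 1).
v_1 = A·v_0 = (5, 9).
v_2 = A·v_1 = (5, 2).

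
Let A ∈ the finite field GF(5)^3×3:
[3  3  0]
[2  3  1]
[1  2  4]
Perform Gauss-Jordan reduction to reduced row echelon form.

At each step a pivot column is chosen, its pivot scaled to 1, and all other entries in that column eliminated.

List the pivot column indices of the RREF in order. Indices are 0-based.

[1] R0 /= 3  ⇒  (1, 1, 0)
     R1 -= 2·R0  ⇒  (0, 1, 1)
     R2 -= 1·R0  ⇒  (0, 1, 4)
[2] R1 /= 1  ⇒  (0, 1, 1)
     R0 -= 1·R1  ⇒  (1, 0, 4)
     R2 -= 1·R1  ⇒  (0, 0, 3)
[3] R2 /= 3  ⇒  (0, 0, 1)
     R0 -= 4·R2  ⇒  (1, 0, 0)
     R1 -= 1·R2  ⇒  (0, 1, 0)

pivot columns: 0, 1, 2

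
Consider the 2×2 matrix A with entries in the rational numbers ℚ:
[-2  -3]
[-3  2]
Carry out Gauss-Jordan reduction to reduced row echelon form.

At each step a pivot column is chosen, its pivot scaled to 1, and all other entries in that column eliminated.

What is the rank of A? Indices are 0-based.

pivot(0,0)=-2: scale R0 → (1, 3/2)
  clear (1,0): R1 −= (-3)R0 → (0, 13/2)
pivot(1,1)=13/2: scale R1 → (0, 1)
  clear (0,1): R0 −= (3/2)R1 → (1, 0)

rank = 2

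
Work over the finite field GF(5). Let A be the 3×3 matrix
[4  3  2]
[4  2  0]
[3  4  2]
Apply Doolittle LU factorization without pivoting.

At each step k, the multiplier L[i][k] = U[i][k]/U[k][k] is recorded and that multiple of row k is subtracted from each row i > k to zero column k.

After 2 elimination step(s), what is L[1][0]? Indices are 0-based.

L[1][0] = 1

[col 0] pivot 4
  R1 -= 1*R0 → (0, 4, 3)  (L[1][0] := 1)
  R2 -= 2*R0 → (0, 3, 3)  (L[2][0] := 2)
[col 1] pivot 4
  R2 -= 2*R1 → (0, 0, 2)  (L[2][1] := 2)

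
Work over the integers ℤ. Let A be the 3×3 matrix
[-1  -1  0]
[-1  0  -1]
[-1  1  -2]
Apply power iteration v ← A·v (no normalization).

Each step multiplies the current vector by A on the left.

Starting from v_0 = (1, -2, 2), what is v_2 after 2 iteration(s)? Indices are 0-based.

v_2 = (2, 6, 10)

v_0 = (1, -2, 2).
v_1 = A·v_0 = (1, -3, -7).
v_2 = A·v_1 = (2, 6, 10).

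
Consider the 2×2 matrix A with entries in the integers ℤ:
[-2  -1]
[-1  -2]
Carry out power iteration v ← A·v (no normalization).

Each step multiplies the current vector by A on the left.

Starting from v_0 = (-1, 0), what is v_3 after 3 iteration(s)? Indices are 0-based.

v_3 = (14, 13)

v_0 = (-1, 0).
v_1 = A·v_0 = (2, 1).
v_2 = A·v_1 = (-5, -4).
v_3 = A·v_2 = (14, 13).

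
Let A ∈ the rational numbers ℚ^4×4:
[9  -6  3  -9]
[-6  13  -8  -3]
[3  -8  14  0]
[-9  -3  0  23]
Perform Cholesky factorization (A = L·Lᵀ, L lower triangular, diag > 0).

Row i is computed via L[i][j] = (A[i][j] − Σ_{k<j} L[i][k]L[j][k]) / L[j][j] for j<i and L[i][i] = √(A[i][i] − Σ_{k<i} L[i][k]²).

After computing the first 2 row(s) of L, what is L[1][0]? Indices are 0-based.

L[1][0] = -2

Step 1: L[0][0] = √(9) = 3.
  L[1][0] = (-6) / L[0][0] = -2.
Step 2: L[1][1] = √(9) = 3.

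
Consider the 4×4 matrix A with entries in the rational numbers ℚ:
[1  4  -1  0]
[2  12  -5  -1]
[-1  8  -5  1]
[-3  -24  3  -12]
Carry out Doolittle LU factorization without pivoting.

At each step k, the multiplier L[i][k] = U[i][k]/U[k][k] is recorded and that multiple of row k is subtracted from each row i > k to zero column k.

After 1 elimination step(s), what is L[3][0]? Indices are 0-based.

k=0: U[0][0]=1
  eliminate (1,0): mult=2, new row 1: (0, 4, -3, -1); set L[1][0]=2
  eliminate (2,0): mult=-1, new row 2: (0, 12, -6, 1); set L[2][0]=-1
  eliminate (3,0): mult=-3, new row 3: (0, -12, 0, -12); set L[3][0]=-3

L[3][0] = -3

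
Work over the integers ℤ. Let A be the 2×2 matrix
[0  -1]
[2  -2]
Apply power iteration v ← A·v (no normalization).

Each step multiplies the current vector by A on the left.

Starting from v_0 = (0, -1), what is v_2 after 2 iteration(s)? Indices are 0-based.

v_0 = (0, -1).
v_1 = A·v_0 = (1, 2).
v_2 = A·v_1 = (-2, -2).

v_2 = (-2, -2)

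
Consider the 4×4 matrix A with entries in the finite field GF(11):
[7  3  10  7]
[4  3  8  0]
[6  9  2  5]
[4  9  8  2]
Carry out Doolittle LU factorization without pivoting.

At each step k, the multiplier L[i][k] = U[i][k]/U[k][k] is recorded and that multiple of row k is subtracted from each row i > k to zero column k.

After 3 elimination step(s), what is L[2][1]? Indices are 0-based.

Step 1: pivot at (0,0) is 7.
  row1 ← row1 − (10)·row0  ⇒  L[1][0]=10, U row1=(0, 6, 7, 7)
  row2 ← row2 − (4)·row0  ⇒  L[2][0]=4, U row2=(0, 8, 6, 10)
  row3 ← row3 − (10)·row0  ⇒  L[3][0]=10, U row3=(0, 1, 7, 9)
Step 2: pivot at (1,1) is 6.
  row2 ← row2 − (5)·row1  ⇒  L[2][1]=5, U row2=(0, 0, 4, 8)
  row3 ← row3 − (2)·row1  ⇒  L[3][1]=2, U row3=(0, 0, 4, 6)
Step 3: pivot at (2,2) is 4.
  row3 ← row3 − (1)·row2  ⇒  L[3][2]=1, U row3=(0, 0, 0, 9)

L[2][1] = 5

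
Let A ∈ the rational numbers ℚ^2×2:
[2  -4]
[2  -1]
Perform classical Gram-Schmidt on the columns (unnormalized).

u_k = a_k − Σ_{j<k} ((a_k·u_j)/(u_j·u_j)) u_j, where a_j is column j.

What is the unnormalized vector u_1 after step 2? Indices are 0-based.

Step 1: u_0 = a_0 = (2, 2).
Step 2: u_1 = a_1 − (-5/4)·u_0 = (-3/2, 3/2).

u_1 = (-3/2, 3/2)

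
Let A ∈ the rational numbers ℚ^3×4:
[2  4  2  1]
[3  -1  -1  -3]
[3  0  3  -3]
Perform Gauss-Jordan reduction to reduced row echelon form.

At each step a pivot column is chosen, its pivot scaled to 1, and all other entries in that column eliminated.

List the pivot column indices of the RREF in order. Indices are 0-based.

step 1: normalize row 0 (÷2) = (1, 2, 1, 1/2)
  row 1: subtract 3×row0 = (0, -7, -4, -9/2)
  row 2: subtract 3×row0 = (0, -6, 0, -9/2)
step 2: normalize row 1 (÷-7) = (0, 1, 4/7, 9/14)
  row 0: subtract 2×row1 = (1, 0, -1/7, -11/14)
  row 2: subtract -6×row1 = (0, 0, 24/7, -9/14)
step 3: normalize row 2 (÷24/7) = (0, 0, 1, -3/16)
  row 0: subtract -1/7×row2 = (1, 0, 0, -13/16)
  row 1: subtract 4/7×row2 = (0, 1, 0, 3/4)

pivot columns: 0, 1, 2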